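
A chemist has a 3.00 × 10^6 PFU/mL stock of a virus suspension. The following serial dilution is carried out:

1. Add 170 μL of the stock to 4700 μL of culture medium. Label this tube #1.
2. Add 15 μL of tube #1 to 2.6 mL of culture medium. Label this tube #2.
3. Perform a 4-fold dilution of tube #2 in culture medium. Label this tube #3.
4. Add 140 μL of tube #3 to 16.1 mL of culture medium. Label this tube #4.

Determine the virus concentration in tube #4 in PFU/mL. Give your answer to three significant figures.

1.29 PFU/mL

Step 1: 170 μL + 4700 μL = 4870 μL total → factor 4870/170 = 28.647
Step 2: 15 μL + 2.6 mL = 2615 μL total → factor 2615/15 = 174.33
Step 3: 4-fold → factor 4
Step 4: 140 μL + 16.1 mL = 16240 μL total → factor 16240/140 = 116
Overall dilution factor = 28.647 × 174.33 × 4 × 116 = 2.3173 × 10^6
Final = 3.00 × 10^6 PFU/mL / 2.3173 × 10^6 = 1.29 PFU/mL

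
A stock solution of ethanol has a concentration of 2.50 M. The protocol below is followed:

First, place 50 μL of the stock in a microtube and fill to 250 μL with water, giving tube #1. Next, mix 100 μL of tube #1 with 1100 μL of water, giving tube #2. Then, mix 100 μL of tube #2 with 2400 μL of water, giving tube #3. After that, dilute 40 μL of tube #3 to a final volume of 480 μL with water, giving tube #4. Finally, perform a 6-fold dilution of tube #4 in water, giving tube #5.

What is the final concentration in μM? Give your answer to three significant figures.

Step 1: 50 μL brought to 250 μL → factor 250/50 = 5
Step 2: 100 μL + 1100 μL = 1200 μL total → factor 1200/100 = 12
Step 3: 100 μL + 2400 μL = 2500 μL total → factor 2500/100 = 25
Step 4: 40 μL brought to 480 μL → factor 480/40 = 12
Step 5: 6-fold → factor 6
Overall dilution factor = 5 × 12 × 25 × 12 × 6 = 1.08 × 10^5
Final = 2.50 M / 1.08 × 10^5 = 2.315 × 10^-5 M = 23.1 μM

23.1 μM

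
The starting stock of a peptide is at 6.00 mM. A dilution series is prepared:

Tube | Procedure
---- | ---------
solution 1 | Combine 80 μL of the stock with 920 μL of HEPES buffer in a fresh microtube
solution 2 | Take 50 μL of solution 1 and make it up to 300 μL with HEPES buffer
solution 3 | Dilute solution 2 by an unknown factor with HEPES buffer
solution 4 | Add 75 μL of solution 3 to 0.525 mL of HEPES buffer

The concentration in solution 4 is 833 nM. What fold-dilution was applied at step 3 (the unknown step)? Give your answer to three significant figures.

12.0-fold

Step 1: 80 μL + 920 μL = 1000 μL total → factor 1000/80 = 12.5
Step 2: 50 μL brought to 300 μL → factor 300/50 = 6
Step 3: unknown factor x
Step 4: 75 μL + 0.525 mL = 600 μL total → factor 600/75 = 8
Product of known-step factors = 600
Overall factor = 6.00 mM / (833 nM) = 7202.9
x = 7202.9 / 600 = 12.0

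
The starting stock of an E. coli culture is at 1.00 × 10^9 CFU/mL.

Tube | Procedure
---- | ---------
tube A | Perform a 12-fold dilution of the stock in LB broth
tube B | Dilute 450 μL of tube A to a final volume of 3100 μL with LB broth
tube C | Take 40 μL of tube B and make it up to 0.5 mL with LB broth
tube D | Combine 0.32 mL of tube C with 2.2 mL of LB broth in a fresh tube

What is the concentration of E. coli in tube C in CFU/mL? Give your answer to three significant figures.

Step 1: 12-fold → factor 12
Step 2: 450 μL brought to 3100 μL → factor 3100/450 = 6.8889
Step 3: 40 μL brought to 0.5 mL → factor 500/40 = 12.5
Dilution factor through tube C = 12 × 6.8889 × 12.5 = 1033.3
[tube C] = 1.00 × 10^9 CFU/mL / 1033.3 = 9.68 × 10^5 CFU/mL

9.68 × 10^5 CFU/mL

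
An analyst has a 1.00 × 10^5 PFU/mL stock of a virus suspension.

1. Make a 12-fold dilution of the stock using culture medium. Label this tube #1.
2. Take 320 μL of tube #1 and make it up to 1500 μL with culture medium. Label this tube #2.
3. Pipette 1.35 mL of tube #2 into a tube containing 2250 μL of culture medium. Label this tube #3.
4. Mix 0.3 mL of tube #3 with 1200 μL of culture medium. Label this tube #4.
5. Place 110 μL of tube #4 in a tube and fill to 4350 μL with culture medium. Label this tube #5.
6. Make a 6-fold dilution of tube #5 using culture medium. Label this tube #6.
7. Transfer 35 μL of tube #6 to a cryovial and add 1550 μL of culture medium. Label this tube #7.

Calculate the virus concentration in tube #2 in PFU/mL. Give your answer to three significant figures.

Step 1: 12-fold → factor 12
Step 2: 320 μL brought to 1500 μL → factor 1500/320 = 4.6875
Dilution factor through tube #2 = 12 × 4.6875 = 56.25
[tube #2] = 1.00 × 10^5 PFU/mL / 56.25 = 1.78 × 10^3 PFU/mL

1.78 × 10^3 PFU/mL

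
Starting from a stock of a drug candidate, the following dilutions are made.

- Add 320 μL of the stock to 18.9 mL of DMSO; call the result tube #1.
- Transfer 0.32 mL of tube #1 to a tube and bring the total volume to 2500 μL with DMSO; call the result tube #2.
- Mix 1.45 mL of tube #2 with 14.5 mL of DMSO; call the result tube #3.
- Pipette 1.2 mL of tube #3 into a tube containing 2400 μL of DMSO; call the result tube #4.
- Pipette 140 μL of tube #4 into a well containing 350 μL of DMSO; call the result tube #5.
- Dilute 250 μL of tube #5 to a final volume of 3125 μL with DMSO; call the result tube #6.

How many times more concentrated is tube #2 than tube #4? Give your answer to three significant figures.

Step 1: 320 μL + 18.9 mL = 19220 μL total → factor 19220/320 = 60.062
Step 2: 0.32 mL brought to 2500 μL → factor 2.5/0.32 = 7.8125
Step 3: 1.45 mL + 14.5 mL = 15.95 mL total → factor 15.95/1.45 = 11
Step 4: 1.2 mL + 2400 μL = 3.6 mL total → factor 3.6/1.2 = 3
Dilution factor to tube #2 = 469.24; to tube #4 = 15485
[tube #2]/[tube #4] = (factor to tube #4)/(factor to tube #2) = 15485/469.24 = 33.0

33.0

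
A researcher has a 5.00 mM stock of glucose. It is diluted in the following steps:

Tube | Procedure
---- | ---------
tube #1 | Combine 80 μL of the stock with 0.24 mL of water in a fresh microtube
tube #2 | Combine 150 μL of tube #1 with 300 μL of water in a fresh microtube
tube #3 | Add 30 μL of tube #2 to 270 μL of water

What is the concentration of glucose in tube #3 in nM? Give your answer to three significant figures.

Step 1: 80 μL + 0.24 mL = 320 μL total → factor 320/80 = 4
Step 2: 150 μL + 300 μL = 450 μL total → factor 450/150 = 3
Step 3: 30 μL + 270 μL = 300 μL total → factor 300/30 = 10
Dilution factor through tube #3 = 4 × 3 × 10 = 120
[tube #3] = 5.00 mM / 120 = 0.04167 mM = 4.17 × 10^4 nM

4.17 × 10^4 nM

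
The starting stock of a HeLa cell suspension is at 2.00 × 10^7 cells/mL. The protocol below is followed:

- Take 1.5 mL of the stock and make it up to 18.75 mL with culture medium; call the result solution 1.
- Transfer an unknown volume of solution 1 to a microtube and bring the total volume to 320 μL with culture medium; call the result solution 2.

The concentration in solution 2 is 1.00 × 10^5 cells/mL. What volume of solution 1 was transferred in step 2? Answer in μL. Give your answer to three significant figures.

20.0 μL

Step 1: 1.5 mL brought to 18.75 mL → factor 18.75/1.5 = 12.5
Step 2: v brought to 320 μL → factor = 320 μL/v
Product of known-step factors = 12.5
Overall factor = 2.00 × 10^7 cells/mL / (1.00 × 10^5 cells/mL) = 200
Step-2 factor = 200 / 12.5 = 16
v = 320 μL / 16 = 20.0 μL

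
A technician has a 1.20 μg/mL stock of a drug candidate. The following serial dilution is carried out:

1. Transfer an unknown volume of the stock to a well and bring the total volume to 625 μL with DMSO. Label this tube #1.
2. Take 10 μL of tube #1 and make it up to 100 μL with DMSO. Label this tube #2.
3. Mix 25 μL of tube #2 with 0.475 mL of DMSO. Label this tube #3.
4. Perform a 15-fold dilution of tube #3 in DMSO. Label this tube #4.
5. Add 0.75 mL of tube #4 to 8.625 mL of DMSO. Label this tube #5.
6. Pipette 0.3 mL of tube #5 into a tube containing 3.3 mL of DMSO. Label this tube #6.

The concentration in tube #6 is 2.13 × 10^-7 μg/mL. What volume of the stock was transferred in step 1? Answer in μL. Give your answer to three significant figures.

Step 1: v brought to 625 μL → factor = 625 μL/v
Step 2: 10 μL brought to 100 μL → factor 100/10 = 10
Step 3: 25 μL + 0.475 mL = 500 μL total → factor 500/25 = 20
Step 4: 15-fold → factor 15
Step 5: 0.75 mL + 8.625 mL = 9.375 mL total → factor 9.375/0.75 = 12.5
Step 6: 0.3 mL + 3.3 mL = 3.6 mL total → factor 3.6/0.3 = 12
Product of known-step factors = 4.5 × 10^5
Overall factor = 1.20 μg/mL / (2.13 × 10^-7 μg/mL) = 5.6338 × 10^6
Step-1 factor = 5.6338 × 10^6 / 4.5 × 10^5 = 12.52
v = 625 μL / 12.52 = 49.9 μL

49.9 μL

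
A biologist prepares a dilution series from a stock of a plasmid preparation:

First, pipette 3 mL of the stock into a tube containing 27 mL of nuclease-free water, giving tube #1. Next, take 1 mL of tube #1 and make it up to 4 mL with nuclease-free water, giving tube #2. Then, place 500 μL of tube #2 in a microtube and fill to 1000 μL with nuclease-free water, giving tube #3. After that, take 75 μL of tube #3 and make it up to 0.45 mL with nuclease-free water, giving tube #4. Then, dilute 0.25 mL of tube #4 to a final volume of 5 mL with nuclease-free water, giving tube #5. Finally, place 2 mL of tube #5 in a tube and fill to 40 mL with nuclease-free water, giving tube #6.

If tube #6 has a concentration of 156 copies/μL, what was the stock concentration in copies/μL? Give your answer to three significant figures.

3.00 × 10^7 copies/μL

Step 1: 3 mL + 27 mL = 30 mL total → factor 30/3 = 10
Step 2: 1 mL brought to 4 mL → factor 4/1 = 4
Step 3: 500 μL brought to 1000 μL → factor 1000/500 = 2
Step 4: 75 μL brought to 0.45 mL → factor 450/75 = 6
Step 5: 0.25 mL brought to 5 mL → factor 5/0.25 = 20
Step 6: 2 mL brought to 40 mL → factor 40/2 = 20
Overall dilution factor = 10 × 4 × 2 × 6 × 20 × 20 = 1.92 × 10^5
Stock = 156 copies/μL × 1.92 × 10^5 = 3.00 × 10^7 copies/μL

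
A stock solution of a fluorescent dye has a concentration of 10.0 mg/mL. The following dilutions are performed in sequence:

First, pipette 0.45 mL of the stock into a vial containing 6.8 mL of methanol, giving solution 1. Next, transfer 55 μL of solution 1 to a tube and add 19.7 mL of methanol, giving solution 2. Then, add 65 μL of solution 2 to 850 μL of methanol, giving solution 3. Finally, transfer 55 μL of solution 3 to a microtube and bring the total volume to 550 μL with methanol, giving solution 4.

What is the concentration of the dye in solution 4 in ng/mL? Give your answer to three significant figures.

Step 1: 0.45 mL + 6.8 mL = 7.25 mL total → factor 7.25/0.45 = 16.111
Step 2: 55 μL + 19.7 mL = 19755 μL total → factor 19755/55 = 359.18
Step 3: 65 μL + 850 μL = 915 μL total → factor 915/65 = 14.077
Step 4: 55 μL brought to 550 μL → factor 550/55 = 10
Overall dilution factor = 16.111 × 359.18 × 14.077 × 10 = 8.1461 × 10^5
Final = 10.0 mg/mL / 8.1461 × 10^5 = 1.228 × 10^-5 mg/mL = 12.3 ng/mL

12.3 ng/mL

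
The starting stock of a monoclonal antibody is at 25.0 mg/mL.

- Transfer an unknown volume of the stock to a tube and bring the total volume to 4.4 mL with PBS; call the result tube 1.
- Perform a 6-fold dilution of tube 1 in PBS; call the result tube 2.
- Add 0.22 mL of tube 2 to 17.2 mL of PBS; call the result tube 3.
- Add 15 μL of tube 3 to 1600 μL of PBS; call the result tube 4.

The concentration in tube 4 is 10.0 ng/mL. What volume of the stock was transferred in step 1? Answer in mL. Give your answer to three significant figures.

Step 1: v brought to 4.4 mL → factor = 4.4 mL/v
Step 2: 6-fold → factor 6
Step 3: 0.22 mL + 17.2 mL = 17.42 mL total → factor 17.42/0.22 = 79.182
Step 4: 15 μL + 1600 μL = 1615 μL total → factor 1615/15 = 107.67
Product of known-step factors = 51151
Overall factor = 25.0 mg/mL / (10.0 ng/mL) = 2.5 × 10^6
Step-1 factor = 2.5 × 10^6 / 51151 = 48.874
v = 4.4 mL / 48.874 = 0.0900 mL

0.0900 mL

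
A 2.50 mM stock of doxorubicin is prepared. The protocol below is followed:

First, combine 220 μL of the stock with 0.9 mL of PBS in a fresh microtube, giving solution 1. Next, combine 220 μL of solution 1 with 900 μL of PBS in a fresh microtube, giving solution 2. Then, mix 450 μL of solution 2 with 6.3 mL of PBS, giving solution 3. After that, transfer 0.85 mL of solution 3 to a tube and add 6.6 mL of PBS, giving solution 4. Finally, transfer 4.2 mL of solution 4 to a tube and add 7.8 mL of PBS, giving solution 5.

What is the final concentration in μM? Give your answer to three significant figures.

0.257 μM

Step 1: 220 μL + 0.9 mL = 1120 μL total → factor 1120/220 = 5.0909
Step 2: 220 μL + 900 μL = 1120 μL total → factor 1120/220 = 5.0909
Step 3: 450 μL + 6.3 mL = 6750 μL total → factor 6750/450 = 15
Step 4: 0.85 mL + 6.6 mL = 7.45 mL total → factor 7.45/0.85 = 8.7647
Step 5: 4.2 mL + 7.8 mL = 12 mL total → factor 12/4.2 = 2.8571
Overall dilution factor = 5.0909 × 5.0909 × 15 × 8.7647 × 2.8571 = 9735.3
Final = 2.50 mM / 9735.3 = 0.0002568 mM = 0.257 μM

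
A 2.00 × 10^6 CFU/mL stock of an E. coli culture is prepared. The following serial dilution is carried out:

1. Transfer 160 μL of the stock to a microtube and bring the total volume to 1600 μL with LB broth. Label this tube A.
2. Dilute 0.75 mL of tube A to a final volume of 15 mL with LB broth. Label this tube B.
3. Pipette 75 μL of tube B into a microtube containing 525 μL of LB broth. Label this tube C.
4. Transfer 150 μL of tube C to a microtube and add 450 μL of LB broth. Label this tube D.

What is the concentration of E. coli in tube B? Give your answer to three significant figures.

1.00 × 10^4 CFU/mL

Step 1: 160 μL brought to 1600 μL → factor 1600/160 = 10
Step 2: 0.75 mL brought to 15 mL → factor 15/0.75 = 20
Dilution factor through tube B = 10 × 20 = 200
[tube B] = 2.00 × 10^6 CFU/mL / 200 = 1.00 × 10^4 CFU/mL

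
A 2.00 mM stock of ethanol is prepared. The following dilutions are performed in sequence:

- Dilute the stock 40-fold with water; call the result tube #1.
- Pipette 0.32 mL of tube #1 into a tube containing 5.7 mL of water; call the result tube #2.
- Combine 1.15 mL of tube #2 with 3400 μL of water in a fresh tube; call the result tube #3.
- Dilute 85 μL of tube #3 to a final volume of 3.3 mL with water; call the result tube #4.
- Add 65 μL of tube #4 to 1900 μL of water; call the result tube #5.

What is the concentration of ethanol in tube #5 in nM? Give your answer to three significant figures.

Step 1: 40-fold → factor 40
Step 2: 0.32 mL + 5.7 mL = 6.02 mL total → factor 6.02/0.32 = 18.812
Step 3: 1.15 mL + 3400 μL = 4.55 mL total → factor 4.55/1.15 = 3.9565
Step 4: 85 μL brought to 3.3 mL → factor 3300/85 = 38.824
Step 5: 65 μL + 1900 μL = 1965 μL total → factor 1965/65 = 30.231
Overall dilution factor = 40 × 18.812 × 3.9565 × 38.824 × 30.231 = 3.4943 × 10^6
Final = 2.00 mM / 3.4943 × 10^6 = 5.724 × 10^-7 mM = 0.572 nM

0.572 nM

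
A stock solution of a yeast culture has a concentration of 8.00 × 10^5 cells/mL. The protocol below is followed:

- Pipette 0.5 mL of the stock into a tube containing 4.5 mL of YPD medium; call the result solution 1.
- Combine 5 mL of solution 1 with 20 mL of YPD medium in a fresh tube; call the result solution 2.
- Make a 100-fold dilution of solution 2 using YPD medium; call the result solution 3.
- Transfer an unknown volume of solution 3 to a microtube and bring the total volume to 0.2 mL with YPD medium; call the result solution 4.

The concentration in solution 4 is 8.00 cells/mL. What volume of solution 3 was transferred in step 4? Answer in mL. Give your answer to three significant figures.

0.0100 mL

Step 1: 0.5 mL + 4.5 mL = 5 mL total → factor 5/0.5 = 10
Step 2: 5 mL + 20 mL = 25 mL total → factor 25/5 = 5
Step 3: 100-fold → factor 100
Step 4: v brought to 0.2 mL → factor = 0.2 mL/v
Product of known-step factors = 5000
Overall factor = 8.00 × 10^5 cells/mL / (8.00 cells/mL) = 1 × 10^5
Step-4 factor = 1 × 10^5 / 5000 = 20
v = 0.2 mL / 20 = 0.0100 mL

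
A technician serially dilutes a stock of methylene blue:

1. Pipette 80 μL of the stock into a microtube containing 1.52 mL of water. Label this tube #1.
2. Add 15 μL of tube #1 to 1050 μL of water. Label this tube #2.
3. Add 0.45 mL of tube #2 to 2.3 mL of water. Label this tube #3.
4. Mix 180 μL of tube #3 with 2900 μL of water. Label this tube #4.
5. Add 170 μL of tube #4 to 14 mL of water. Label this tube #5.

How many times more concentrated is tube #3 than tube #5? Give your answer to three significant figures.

Step 1: 80 μL + 1.52 mL = 1600 μL total → factor 1600/80 = 20
Step 2: 15 μL + 1050 μL = 1065 μL total → factor 1065/15 = 71
Step 3: 0.45 mL + 2.3 mL = 2.75 mL total → factor 2.75/0.45 = 6.1111
Step 4: 180 μL + 2900 μL = 3080 μL total → factor 3080/180 = 17.111
Step 5: 170 μL + 14 mL = 14170 μL total → factor 14170/170 = 83.353
Dilution factor to tube #3 = 8677.8; to tube #5 = 1.2377 × 10^7
[tube #3]/[tube #5] = (factor to tube #5)/(factor to tube #3) = 1.2377 × 10^7/8677.8 = 1.43 × 10^3

1.43 × 10^3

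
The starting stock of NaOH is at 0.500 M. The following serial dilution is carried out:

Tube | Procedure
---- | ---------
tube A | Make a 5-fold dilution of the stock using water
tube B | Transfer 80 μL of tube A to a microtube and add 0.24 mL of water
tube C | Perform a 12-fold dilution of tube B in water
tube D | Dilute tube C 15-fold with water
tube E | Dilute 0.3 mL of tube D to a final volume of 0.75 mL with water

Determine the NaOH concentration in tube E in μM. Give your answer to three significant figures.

Step 1: 5-fold → factor 5
Step 2: 80 μL + 0.24 mL = 320 μL total → factor 320/80 = 4
Step 3: 12-fold → factor 12
Step 4: 15-fold → factor 15
Step 5: 0.3 mL brought to 0.75 mL → factor 0.75/0.3 = 2.5
Overall dilution factor = 5 × 4 × 12 × 15 × 2.5 = 9000
Final = 0.500 M / 9000 = 5.556 × 10^-5 M = 55.6 μM

55.6 μM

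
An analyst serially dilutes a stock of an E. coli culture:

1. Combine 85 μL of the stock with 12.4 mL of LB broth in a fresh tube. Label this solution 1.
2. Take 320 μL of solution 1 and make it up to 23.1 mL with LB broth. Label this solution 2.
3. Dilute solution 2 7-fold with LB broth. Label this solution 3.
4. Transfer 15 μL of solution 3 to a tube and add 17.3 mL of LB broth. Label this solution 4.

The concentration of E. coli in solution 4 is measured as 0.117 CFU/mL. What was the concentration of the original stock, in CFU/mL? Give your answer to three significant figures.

1.00 × 10^7 CFU/mL

Step 1: 85 μL + 12.4 mL = 12485 μL total → factor 12485/85 = 146.88
Step 2: 320 μL brought to 23.1 mL → factor 23100/320 = 72.188
Step 3: 7-fold → factor 7
Step 4: 15 μL + 17.3 mL = 17315 μL total → factor 17315/15 = 1154.3
Overall dilution factor = 146.88 × 72.188 × 7 × 1154.3 = 8.5676 × 10^7
Stock = 0.117 CFU/mL × 8.5676 × 10^7 = 1.00 × 10^7 CFU/mL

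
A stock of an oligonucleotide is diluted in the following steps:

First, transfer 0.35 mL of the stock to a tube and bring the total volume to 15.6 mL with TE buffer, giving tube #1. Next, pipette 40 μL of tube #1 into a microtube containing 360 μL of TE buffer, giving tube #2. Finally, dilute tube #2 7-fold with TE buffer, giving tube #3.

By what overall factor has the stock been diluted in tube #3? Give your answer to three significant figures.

3.12 × 10^3

Step 1: 0.35 mL brought to 15.6 mL → factor 15.6/0.35 = 44.571
Step 2: 40 μL + 360 μL = 400 μL total → factor 400/40 = 10
Step 3: 7-fold → factor 7
Overall dilution factor = 44.571 × 10 × 7 = 3120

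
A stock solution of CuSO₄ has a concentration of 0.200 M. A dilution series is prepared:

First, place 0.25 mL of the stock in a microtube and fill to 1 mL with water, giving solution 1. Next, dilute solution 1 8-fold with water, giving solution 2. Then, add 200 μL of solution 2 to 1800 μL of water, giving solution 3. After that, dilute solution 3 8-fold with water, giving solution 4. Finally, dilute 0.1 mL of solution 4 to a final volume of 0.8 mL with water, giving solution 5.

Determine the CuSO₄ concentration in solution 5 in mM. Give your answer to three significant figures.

0.00977 mM

Step 1: 0.25 mL brought to 1 mL → factor 1/0.25 = 4
Step 2: 8-fold → factor 8
Step 3: 200 μL + 1800 μL = 2000 μL total → factor 2000/200 = 10
Step 4: 8-fold → factor 8
Step 5: 0.1 mL brought to 0.8 mL → factor 0.8/0.1 = 8
Overall dilution factor = 4 × 8 × 10 × 8 × 8 = 20480
Final = 0.200 M / 20480 = 9.766 × 10^-6 M = 0.00977 mM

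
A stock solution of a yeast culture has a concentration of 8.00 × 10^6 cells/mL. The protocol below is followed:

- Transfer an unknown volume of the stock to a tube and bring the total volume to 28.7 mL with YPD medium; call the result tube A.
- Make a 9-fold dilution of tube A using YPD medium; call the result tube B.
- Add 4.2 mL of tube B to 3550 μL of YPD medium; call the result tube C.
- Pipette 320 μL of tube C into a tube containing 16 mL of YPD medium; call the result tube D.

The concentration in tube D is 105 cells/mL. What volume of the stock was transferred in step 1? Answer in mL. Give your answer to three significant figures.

0.319 mL

Step 1: v brought to 28.7 mL → factor = 28.7 mL/v
Step 2: 9-fold → factor 9
Step 3: 4.2 mL + 3550 μL = 7.75 mL total → factor 7.75/4.2 = 1.8452
Step 4: 320 μL + 16 mL = 16320 μL total → factor 16320/320 = 51
Product of known-step factors = 846.96
Overall factor = 8.00 × 10^6 cells/mL / (105 cells/mL) = 76190
Step-1 factor = 76190 / 846.96 = 89.957
v = 28.7 mL / 89.957 = 0.319 mL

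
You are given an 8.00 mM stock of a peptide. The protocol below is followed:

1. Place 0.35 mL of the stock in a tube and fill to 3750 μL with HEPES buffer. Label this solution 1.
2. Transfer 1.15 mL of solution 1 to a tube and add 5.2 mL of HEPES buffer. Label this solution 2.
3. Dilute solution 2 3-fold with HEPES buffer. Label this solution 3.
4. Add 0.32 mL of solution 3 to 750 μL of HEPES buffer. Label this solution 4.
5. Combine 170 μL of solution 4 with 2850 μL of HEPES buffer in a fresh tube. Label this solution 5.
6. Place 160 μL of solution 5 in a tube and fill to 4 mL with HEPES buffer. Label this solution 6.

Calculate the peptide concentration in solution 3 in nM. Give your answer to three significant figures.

Step 1: 0.35 mL brought to 3750 μL → factor 3.75/0.35 = 10.714
Step 2: 1.15 mL + 5.2 mL = 6.35 mL total → factor 6.35/1.15 = 5.5217
Step 3: 3-fold → factor 3
Dilution factor through solution 3 = 10.714 × 5.5217 × 3 = 177.48
[solution 3] = 8.00 mM / 177.48 = 0.04507 mM = 4.51 × 10^4 nM

4.51 × 10^4 nM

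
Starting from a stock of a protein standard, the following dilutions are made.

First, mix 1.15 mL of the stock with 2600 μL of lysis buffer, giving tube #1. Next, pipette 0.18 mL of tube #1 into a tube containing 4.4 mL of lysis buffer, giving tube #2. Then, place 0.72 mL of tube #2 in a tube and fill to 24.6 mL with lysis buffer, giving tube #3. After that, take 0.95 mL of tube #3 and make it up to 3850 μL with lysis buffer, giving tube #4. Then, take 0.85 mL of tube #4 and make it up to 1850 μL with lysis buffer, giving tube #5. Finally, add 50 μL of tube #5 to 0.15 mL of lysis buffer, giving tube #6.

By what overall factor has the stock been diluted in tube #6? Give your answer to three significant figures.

Step 1: 1.15 mL + 2600 μL = 3.75 mL total → factor 3.75/1.15 = 3.2609
Step 2: 0.18 mL + 4.4 mL = 4.58 mL total → factor 4.58/0.18 = 25.444
Step 3: 0.72 mL brought to 24.6 mL → factor 24.6/0.72 = 34.167
Step 4: 0.95 mL brought to 3850 μL → factor 3.85/0.95 = 4.0526
Step 5: 0.85 mL brought to 1850 μL → factor 1.85/0.85 = 2.1765
Step 6: 50 μL + 0.15 mL = 200 μL total → factor 200/50 = 4
Overall dilution factor = 3.2609 × 25.444 × 34.167 × 4.0526 × 2.1765 × 4 = 1.0002 × 10^5

1.00 × 10^5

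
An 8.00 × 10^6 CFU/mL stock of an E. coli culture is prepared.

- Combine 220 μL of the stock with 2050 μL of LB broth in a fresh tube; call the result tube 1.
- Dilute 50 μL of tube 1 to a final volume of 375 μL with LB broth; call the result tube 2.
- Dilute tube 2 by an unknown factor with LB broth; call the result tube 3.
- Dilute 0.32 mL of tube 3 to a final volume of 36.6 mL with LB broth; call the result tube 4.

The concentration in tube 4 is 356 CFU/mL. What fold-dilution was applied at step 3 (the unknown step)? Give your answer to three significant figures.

Step 1: 220 μL + 2050 μL = 2270 μL total → factor 2270/220 = 10.318
Step 2: 50 μL brought to 375 μL → factor 375/50 = 7.5
Step 3: unknown factor x
Step 4: 0.32 mL brought to 36.6 mL → factor 36.6/0.32 = 114.38
Product of known-step factors = 8851.1
Overall factor = 8.00 × 10^6 CFU/mL / (356 CFU/mL) = 22472
x = 22472 / 8851.1 = 2.54

2.54-fold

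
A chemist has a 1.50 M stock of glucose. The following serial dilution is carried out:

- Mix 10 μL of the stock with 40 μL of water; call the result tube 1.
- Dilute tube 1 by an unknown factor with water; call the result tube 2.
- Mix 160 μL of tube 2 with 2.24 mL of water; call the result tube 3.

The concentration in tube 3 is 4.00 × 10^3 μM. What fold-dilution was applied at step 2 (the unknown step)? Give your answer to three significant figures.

5.00-fold

Step 1: 10 μL + 40 μL = 50 μL total → factor 50/10 = 5
Step 2: unknown factor x
Step 3: 160 μL + 2.24 mL = 2400 μL total → factor 2400/160 = 15
Product of known-step factors = 75
Overall factor = 1.50 M / (4.00 × 10^3 μM) = 375
x = 375 / 75 = 5.00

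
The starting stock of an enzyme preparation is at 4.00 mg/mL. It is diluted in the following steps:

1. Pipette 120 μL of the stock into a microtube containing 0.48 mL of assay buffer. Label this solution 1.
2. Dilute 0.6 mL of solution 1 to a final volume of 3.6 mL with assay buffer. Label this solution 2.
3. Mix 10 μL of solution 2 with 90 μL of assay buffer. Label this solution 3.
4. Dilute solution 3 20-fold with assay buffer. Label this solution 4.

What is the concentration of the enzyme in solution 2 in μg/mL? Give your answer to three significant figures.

133 μg/mL

Step 1: 120 μL + 0.48 mL = 600 μL total → factor 600/120 = 5
Step 2: 0.6 mL brought to 3.6 mL → factor 3.6/0.6 = 6
Dilution factor through solution 2 = 5 × 6 = 30
[solution 2] = 4.00 mg/mL / 30 = 0.1333 mg/mL = 133 μg/mL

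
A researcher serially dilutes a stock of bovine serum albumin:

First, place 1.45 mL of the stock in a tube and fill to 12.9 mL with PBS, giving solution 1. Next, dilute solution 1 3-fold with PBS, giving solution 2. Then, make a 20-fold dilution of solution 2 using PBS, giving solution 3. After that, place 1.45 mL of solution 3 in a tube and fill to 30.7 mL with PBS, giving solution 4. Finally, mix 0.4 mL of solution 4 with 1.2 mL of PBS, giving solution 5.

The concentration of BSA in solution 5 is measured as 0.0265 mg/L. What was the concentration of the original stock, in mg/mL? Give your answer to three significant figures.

1.20 mg/mL

Step 1: 1.45 mL brought to 12.9 mL → factor 12.9/1.45 = 8.8966
Step 2: 3-fold → factor 3
Step 3: 20-fold → factor 20
Step 4: 1.45 mL brought to 30.7 mL → factor 30.7/1.45 = 21.172
Step 5: 0.4 mL + 1.2 mL = 1.6 mL total → factor 1.6/0.4 = 4
Overall dilution factor = 8.8966 × 3 × 20 × 21.172 × 4 = 45207
Stock = 0.0265 mg/L × 45207 = 1198 mg/L = 1.20 mg/mL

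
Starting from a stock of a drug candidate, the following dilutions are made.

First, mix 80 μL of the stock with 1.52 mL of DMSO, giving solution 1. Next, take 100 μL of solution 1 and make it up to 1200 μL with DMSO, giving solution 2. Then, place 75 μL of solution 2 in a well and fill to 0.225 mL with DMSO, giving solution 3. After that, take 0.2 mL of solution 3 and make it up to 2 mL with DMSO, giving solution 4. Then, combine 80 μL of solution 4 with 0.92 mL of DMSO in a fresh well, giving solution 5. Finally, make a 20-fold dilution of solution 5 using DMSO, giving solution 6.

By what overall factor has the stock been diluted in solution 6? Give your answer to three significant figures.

1.80 × 10^6

Step 1: 80 μL + 1.52 mL = 1600 μL total → factor 1600/80 = 20
Step 2: 100 μL brought to 1200 μL → factor 1200/100 = 12
Step 3: 75 μL brought to 0.225 mL → factor 225/75 = 3
Step 4: 0.2 mL brought to 2 mL → factor 2/0.2 = 10
Step 5: 80 μL + 0.92 mL = 1000 μL total → factor 1000/80 = 12.5
Step 6: 20-fold → factor 20
Overall dilution factor = 20 × 12 × 3 × 10 × 12.5 × 20 = 1.8 × 10^6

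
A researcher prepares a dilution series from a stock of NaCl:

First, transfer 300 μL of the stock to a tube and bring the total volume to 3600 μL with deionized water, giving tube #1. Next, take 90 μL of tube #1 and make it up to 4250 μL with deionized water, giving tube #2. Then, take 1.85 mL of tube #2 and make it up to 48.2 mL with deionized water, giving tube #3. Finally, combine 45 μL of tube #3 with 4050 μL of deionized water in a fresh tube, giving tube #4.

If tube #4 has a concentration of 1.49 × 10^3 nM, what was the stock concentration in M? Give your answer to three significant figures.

2.00 M

Step 1: 300 μL brought to 3600 μL → factor 3600/300 = 12
Step 2: 90 μL brought to 4250 μL → factor 4250/90 = 47.222
Step 3: 1.85 mL brought to 48.2 mL → factor 48.2/1.85 = 26.054
Step 4: 45 μL + 4050 μL = 4095 μL total → factor 4095/45 = 91
Overall dilution factor = 12 × 47.222 × 26.054 × 91 = 1.3435 × 10^6
Stock = 1.49 × 10^3 nM × 1.3435 × 10^6 = 2.002 × 10^9 nM = 2.00 M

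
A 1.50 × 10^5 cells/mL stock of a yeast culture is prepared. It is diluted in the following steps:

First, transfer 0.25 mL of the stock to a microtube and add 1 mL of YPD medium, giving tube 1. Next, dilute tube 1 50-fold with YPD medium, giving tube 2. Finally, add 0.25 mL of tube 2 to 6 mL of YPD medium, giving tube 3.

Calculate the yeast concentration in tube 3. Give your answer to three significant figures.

24.0 cells/mL

Step 1: 0.25 mL + 1 mL = 1.25 mL total → factor 1.25/0.25 = 5
Step 2: 50-fold → factor 50
Step 3: 0.25 mL + 6 mL = 6.25 mL total → factor 6.25/0.25 = 25
Dilution factor through tube 3 = 5 × 50 × 25 = 6250
[tube 3] = 1.50 × 10^5 cells/mL / 6250 = 24.0 cells/mL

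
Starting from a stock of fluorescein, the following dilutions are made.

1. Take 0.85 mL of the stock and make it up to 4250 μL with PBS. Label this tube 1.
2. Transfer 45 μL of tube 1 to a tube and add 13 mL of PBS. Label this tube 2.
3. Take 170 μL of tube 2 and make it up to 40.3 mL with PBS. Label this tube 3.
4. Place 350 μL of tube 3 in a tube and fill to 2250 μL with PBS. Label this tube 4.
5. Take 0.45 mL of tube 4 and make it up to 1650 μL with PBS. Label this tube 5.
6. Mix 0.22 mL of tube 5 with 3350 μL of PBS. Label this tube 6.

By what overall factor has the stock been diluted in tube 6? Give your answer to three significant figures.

Step 1: 0.85 mL brought to 4250 μL → factor 4.25/0.85 = 5
Step 2: 45 μL + 13 mL = 13045 μL total → factor 13045/45 = 289.89
Step 3: 170 μL brought to 40.3 mL → factor 40300/170 = 237.06
Step 4: 350 μL brought to 2250 μL → factor 2250/350 = 6.4286
Step 5: 0.45 mL brought to 1650 μL → factor 1.65/0.45 = 3.6667
Step 6: 0.22 mL + 3350 μL = 3.57 mL total → factor 3.57/0.22 = 16.227
Overall dilution factor = 5 × 289.89 × 237.06 × 6.4286 × 3.6667 × 16.227 = 1.3143 × 10^8

1.31 × 10^8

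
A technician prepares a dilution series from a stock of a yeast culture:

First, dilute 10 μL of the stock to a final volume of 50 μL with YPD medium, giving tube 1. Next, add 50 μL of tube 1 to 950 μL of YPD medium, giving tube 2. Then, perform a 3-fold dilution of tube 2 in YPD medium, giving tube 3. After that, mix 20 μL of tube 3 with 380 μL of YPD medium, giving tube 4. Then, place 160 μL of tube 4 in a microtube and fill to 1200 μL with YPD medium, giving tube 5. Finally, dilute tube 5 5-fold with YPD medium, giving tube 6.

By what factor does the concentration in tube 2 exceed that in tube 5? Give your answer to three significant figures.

Step 1: 10 μL brought to 50 μL → factor 50/10 = 5
Step 2: 50 μL + 950 μL = 1000 μL total → factor 1000/50 = 20
Step 3: 3-fold → factor 3
Step 4: 20 μL + 380 μL = 400 μL total → factor 400/20 = 20
Step 5: 160 μL brought to 1200 μL → factor 1200/160 = 7.5
Dilution factor to tube 2 = 100; to tube 5 = 45000
[tube 2]/[tube 5] = (factor to tube 5)/(factor to tube 2) = 45000/100 = 450

450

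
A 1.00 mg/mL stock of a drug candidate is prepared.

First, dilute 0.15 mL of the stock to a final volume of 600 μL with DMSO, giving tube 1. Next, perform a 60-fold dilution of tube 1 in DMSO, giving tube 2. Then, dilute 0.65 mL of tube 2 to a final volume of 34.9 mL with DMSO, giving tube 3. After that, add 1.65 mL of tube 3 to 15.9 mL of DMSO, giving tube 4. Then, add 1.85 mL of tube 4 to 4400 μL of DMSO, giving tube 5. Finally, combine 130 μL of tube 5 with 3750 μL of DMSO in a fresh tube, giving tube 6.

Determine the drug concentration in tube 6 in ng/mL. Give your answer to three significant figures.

0.0724 ng/mL

Step 1: 0.15 mL brought to 600 μL → factor 0.6/0.15 = 4
Step 2: 60-fold → factor 60
Step 3: 0.65 mL brought to 34.9 mL → factor 34.9/0.65 = 53.692
Step 4: 1.65 mL + 15.9 mL = 17.55 mL total → factor 17.55/1.65 = 10.636
Step 5: 1.85 mL + 4400 μL = 6.25 mL total → factor 6.25/1.85 = 3.3784
Step 6: 130 μL + 3750 μL = 3880 μL total → factor 3880/130 = 29.846
Overall dilution factor = 4 × 60 × 53.692 × 10.636 × 3.3784 × 29.846 = 1.382 × 10^7
Final = 1.00 mg/mL / 1.382 × 10^7 = 7.236 × 10^-8 mg/mL = 0.0724 ng/mL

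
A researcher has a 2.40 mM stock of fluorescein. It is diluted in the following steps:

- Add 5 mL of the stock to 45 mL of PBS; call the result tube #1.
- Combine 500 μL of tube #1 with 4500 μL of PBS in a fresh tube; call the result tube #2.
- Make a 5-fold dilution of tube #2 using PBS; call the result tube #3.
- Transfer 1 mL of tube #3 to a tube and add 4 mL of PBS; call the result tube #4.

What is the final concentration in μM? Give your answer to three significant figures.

Step 1: 5 mL + 45 mL = 50 mL total → factor 50/5 = 10
Step 2: 500 μL + 4500 μL = 5000 μL total → factor 5000/500 = 10
Step 3: 5-fold → factor 5
Step 4: 1 mL + 4 mL = 5 mL total → factor 5/1 = 5
Overall dilution factor = 10 × 10 × 5 × 5 = 2500
Final = 2.40 mM / 2500 = 0.0009600 mM = 0.960 μM

0.960 μM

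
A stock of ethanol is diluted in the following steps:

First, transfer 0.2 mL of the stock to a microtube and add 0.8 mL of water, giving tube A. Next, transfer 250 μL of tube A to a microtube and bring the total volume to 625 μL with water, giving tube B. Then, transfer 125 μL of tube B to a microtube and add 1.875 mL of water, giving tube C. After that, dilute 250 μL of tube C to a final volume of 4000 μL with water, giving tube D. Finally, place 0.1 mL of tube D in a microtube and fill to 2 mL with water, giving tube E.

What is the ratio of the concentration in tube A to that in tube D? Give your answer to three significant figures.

Step 1: 0.2 mL + 0.8 mL = 1 mL total → factor 1/0.2 = 5
Step 2: 250 μL brought to 625 μL → factor 625/250 = 2.5
Step 3: 125 μL + 1.875 mL = 2000 μL total → factor 2000/125 = 16
Step 4: 250 μL brought to 4000 μL → factor 4000/250 = 16
Dilution factor to tube A = 5; to tube D = 3200
[tube A]/[tube D] = (factor to tube D)/(factor to tube A) = 3200/5 = 640

640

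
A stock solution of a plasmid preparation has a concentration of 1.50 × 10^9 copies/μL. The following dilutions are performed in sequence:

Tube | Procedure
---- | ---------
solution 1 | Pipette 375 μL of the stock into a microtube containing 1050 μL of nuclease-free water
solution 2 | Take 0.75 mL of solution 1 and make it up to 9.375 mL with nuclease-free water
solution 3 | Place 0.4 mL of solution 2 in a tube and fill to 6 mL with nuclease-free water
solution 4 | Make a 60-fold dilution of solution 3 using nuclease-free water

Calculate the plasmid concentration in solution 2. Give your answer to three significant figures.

Step 1: 375 μL + 1050 μL = 1425 μL total → factor 1425/375 = 3.8
Step 2: 0.75 mL brought to 9.375 mL → factor 9.375/0.75 = 12.5
Dilution factor through solution 2 = 3.8 × 12.5 = 47.5
[solution 2] = 1.50 × 10^9 copies/μL / 47.5 = 3.16 × 10^7 copies/μL

3.16 × 10^7 copies/μL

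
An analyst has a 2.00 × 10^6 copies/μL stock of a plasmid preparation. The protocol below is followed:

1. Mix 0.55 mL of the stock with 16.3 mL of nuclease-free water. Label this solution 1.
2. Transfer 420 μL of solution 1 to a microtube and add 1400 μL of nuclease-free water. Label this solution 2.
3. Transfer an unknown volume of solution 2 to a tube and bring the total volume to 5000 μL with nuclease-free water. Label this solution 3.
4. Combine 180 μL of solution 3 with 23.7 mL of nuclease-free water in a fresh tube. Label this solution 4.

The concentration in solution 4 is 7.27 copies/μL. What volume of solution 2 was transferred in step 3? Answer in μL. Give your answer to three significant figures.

320 μL

Step 1: 0.55 mL + 16.3 mL = 16.85 mL total → factor 16.85/0.55 = 30.636
Step 2: 420 μL + 1400 μL = 1820 μL total → factor 1820/420 = 4.3333
Step 3: v brought to 5000 μL → factor = 5000 μL/v
Step 4: 180 μL + 23.7 mL = 23880 μL total → factor 23880/180 = 132.67
Product of known-step factors = 17613
Overall factor = 2.00 × 10^6 copies/μL / (7.27 copies/μL) = 2.751 × 10^5
Step-3 factor = 2.751 × 10^5 / 17613 = 15.62
v = 5000 μL / 15.62 = 320 μL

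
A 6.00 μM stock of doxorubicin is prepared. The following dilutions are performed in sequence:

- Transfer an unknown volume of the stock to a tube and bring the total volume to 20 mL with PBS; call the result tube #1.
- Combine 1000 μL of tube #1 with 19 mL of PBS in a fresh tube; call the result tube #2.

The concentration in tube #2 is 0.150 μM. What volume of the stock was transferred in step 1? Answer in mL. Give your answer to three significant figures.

10.0 mL

Step 1: v brought to 20 mL → factor = 20 mL/v
Step 2: 1000 μL + 19 mL = 20000 μL total → factor 20000/1000 = 20
Product of known-step factors = 20
Overall factor = 6.00 μM / (0.150 μM) = 40
Step-1 factor = 40 / 20 = 2
v = 20 mL / 2 = 10.0 mL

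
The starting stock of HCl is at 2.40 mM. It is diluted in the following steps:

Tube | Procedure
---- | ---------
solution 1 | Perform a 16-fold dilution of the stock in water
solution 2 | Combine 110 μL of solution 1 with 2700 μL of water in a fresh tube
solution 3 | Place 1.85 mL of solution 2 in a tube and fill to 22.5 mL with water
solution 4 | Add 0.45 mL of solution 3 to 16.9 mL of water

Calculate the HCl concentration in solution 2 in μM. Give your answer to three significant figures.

Step 1: 16-fold → factor 16
Step 2: 110 μL + 2700 μL = 2810 μL total → factor 2810/110 = 25.545
Dilution factor through solution 2 = 16 × 25.545 = 408.73
[solution 2] = 2.40 mM / 408.73 = 0.005872 mM = 5.87 μM

5.87 μM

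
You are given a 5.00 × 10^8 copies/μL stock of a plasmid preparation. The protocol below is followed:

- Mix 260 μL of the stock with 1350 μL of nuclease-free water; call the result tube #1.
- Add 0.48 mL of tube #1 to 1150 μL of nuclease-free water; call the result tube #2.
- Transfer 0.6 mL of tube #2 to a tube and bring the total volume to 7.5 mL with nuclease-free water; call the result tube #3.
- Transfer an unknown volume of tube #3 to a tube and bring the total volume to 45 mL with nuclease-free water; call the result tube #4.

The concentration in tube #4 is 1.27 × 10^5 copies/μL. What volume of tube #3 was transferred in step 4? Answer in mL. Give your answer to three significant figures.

Step 1: 260 μL + 1350 μL = 1610 μL total → factor 1610/260 = 6.1923
Step 2: 0.48 mL + 1150 μL = 1.63 mL total → factor 1.63/0.48 = 3.3958
Step 3: 0.6 mL brought to 7.5 mL → factor 7.5/0.6 = 12.5
Step 4: v brought to 45 mL → factor = 45 mL/v
Product of known-step factors = 262.85
Overall factor = 5.00 × 10^8 copies/μL / (1.27 × 10^5 copies/μL) = 3937
Step-4 factor = 3937 / 262.85 = 14.978
v = 45 mL / 14.978 = 3.00 mL

3.00 mL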